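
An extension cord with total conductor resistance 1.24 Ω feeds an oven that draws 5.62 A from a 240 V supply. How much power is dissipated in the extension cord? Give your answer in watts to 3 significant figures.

The extension cord and load are in series, so the same current flows in both; the loss is I²R_line.
The extension cord carries the full 5.62 A.
P_line = I² R_line = (5.620)² × 1.24 = 39.16 W

39.2 W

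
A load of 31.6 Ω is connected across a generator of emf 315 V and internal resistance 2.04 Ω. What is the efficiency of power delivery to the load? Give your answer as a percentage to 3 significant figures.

Efficiency is P_load / P_total. With a series r and R sharing the same I, P = I²R for each, so η = R/(R+r).
η = R / (R + r) = 31.6 / (31.6 + 2.04) = 0.9394

93.9 %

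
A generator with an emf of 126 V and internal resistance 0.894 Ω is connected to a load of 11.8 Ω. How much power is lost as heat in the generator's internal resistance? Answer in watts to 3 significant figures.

Internal loss is I²r, with I set by the total series resistance r+R.
I = ε / (r + R) = 126 / (0.894 + 11.8) = 9.926 A
P_int = I² r = (9.926)² × 0.894 = 88.08 W

88.1 W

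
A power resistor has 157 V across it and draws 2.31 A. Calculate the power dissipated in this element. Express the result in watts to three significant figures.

Since both terminal voltage and current are stated, P = V I gives the power in one step.
P = 157 V × 2.310 A = 362.7 W

363 W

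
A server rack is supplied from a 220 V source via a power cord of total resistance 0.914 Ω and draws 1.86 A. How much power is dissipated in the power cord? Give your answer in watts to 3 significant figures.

Line loss is just I²R for the cable — we know both I and R_line directly.
The power cord carries the full 1.86 A.
P_line = I² R_line = (1.860)² × 0.914 = 3.162 W

3.16 W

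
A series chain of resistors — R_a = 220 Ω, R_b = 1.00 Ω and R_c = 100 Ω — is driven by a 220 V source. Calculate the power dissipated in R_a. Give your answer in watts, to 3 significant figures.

103 W

In a series string the same current flows through every resistor — find that current, then P = I²R for the one we want.
R_total = 220 + 1.00 + 100 = 321.0 Ω
I = V / R_total = 220 / 321.0 = 0.6854 A
P_R_a = I² × R_a = (0.6854)² × 220 = 103.3 W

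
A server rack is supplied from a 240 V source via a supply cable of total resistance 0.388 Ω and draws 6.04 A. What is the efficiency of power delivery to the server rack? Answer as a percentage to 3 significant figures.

The supply cable carries the full 6.04 A.
P_line = I² R_line = (6.040)² × 0.388 = 14.15 W
P_source = V I = 240 × 6.040 = 1450 W; P_load = 1435 W
η = P_load / P_source = 1435 / 1450 = 0.9902

99.0 %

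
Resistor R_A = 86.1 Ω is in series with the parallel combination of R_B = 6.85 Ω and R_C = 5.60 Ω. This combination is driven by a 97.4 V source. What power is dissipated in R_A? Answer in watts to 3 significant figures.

Reduce the parallel pair to R_p first; the network is then a simple series string.
R_p = (6.85×5.60)/(6.85+5.60) = 3.081 Ω
R_total = 86.1 + 3.081 = 89.18 Ω
I = V / R_total = 97.4 / 89.18 = 1.092 A
R_A is in the main series path, so its power is I²R_A.
P_R_A = (1.092)² × 86.1 = 102.7 W

103 W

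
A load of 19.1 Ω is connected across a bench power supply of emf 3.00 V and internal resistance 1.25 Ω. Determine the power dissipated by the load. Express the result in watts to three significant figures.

0.415 W

With r and R in series, I = ε/(r+R); the load dissipates I²R.
I = ε / (r + R) = 3.00 / (1.25 + 19.1) = 0.1474 A
P_load = I² R = (0.1474)² × 19.1 = 0.4151 W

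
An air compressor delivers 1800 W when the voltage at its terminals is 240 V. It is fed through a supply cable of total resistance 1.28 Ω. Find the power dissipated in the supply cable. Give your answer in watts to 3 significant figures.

Line loss is just I²R for the cable — we know both I and R_line directly.
I = P / V = 1800 / 240 = 7.500 A through the supply cable.
P_line = I² R_line = (7.500)² × 1.28 = 72.00 W

72.0 W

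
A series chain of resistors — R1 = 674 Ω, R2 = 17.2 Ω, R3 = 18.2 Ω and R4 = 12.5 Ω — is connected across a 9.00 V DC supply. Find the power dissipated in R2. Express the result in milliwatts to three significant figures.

2.67 mW

Every series element carries the same I. Get I from the total resistance, then P = I² × R2.
R_total = 674 + 17.2 + 18.2 + 12.5 = 721.9 Ω
I = V / R_total = 9.00 / 721.9 = 0.01247 A
P_R2 = I² × R2 = (0.01247)² × 17.2 = 0.002673 W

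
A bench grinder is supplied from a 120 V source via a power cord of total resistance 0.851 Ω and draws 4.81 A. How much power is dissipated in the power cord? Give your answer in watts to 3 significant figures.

19.7 W

Only the current and the line resistance are needed for the I²R loss.
The power cord carries the full 4.81 A.
P_line = I² R_line = (4.810)² × 0.851 = 19.69 W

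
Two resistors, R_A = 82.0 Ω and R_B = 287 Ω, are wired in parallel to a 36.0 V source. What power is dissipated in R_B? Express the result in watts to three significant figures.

R_B sits directly across the source, so P = V²/R with V = 36.0 V.
P_R_B = V² / R_B = (36.0)² / 287 Ω = 4.516 W

4.52 W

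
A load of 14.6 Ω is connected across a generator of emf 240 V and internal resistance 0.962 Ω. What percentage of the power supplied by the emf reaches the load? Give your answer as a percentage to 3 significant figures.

Both r and R carry the same current, so the power split is just the resistance split: η = R/(R+r).
η = R / (R + r) = 14.6 / (14.6 + 0.962) = 0.9382

93.8 %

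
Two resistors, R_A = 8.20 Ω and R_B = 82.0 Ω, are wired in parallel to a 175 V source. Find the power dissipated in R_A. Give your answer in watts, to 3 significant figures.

3730 W

Parallel branches share the same voltage; P = V²/R gives the branch power in one step.
P_R_A = V² / R_A = (175)² / 8.20 Ω = 3735 W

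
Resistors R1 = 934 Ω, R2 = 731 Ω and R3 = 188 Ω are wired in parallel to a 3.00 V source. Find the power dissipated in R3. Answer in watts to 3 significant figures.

The supply voltage appears across each parallel branch — just use P = V²/R3.
P_R3 = V² / R3 = (3.00)² / 188 Ω = 0.04787 W

0.0479 W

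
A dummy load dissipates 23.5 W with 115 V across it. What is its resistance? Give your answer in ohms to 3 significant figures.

563 Ω

Rearranging the power relation for the two known quantities gives R = V² / P.
R = (115)² / 23.5 = 562.8 Ω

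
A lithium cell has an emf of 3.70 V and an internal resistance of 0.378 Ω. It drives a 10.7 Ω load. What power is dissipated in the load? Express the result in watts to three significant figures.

1.19 W

Load and internal resistance form a series loop — compute the loop current, then the load power via I²R.
I = ε / (r + R) = 3.70 / (0.378 + 10.7) = 0.3340 A
P_load = I² R = (0.3340)² × 10.7 = 1.194 W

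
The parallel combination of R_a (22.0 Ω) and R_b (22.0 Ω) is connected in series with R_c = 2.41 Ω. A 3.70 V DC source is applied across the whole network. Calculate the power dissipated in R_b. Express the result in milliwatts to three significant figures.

419 mW

Combine R_a and R_b into their parallel equivalent first, reducing the network to two series resistors.
R_p = (22.0×22.0)/(22.0+22.0) = 11.00 Ω
R_total = R_p + 2.41 = 11.00 + 2.41 = 13.41 Ω
I = V / R_total = 3.70 / 13.41 = 0.2759 A
Voltage across the parallel pair: V_p = I × R_p = 0.2759 × 11.00 = 3.035 V
R_b has V_p across it, so P = V_p²/R_b.
P_R_b = (3.035)² / 22.0 = 0.4187 W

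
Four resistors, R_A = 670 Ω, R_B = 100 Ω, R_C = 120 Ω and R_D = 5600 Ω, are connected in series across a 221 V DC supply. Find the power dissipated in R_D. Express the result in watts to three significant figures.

The current is common to all series resistors; compute it, then apply P = I²R for the target.
R_total = 670 + 100 + 120 + 5600 = 6490 Ω
I = V / R_total = 221 / 6490 = 0.03405 A
P_R_D = I² × R_D = (0.03405)² × 5600 = 6.494 W

6.49 W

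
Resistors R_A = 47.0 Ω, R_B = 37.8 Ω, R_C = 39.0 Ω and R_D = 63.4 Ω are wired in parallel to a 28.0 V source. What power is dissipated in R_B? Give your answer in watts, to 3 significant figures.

The supply voltage appears across each parallel branch — just use P = V²/R_B.
P_R_B = V² / R_B = (28.0)² / 37.8 Ω = 20.74 W

20.7 W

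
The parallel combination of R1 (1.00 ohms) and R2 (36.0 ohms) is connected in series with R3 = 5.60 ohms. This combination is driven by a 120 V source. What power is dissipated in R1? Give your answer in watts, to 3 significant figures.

Collapse the R1‖R2 pair into one equivalent R_p; then R_p and R3 form a series string.
R_p = (1.00×36.0)/(1.00+36.0) = 0.9730 Ω
R_total = R_p + 5.60 = 0.9730 + 5.60 = 6.573 Ω
I = V / R_total = 120 / 6.573 = 18.26 A
Voltage across the parallel pair: V_p = I × R_p = 18.26 × 0.9730 = 17.76 V
R1 sits across V_p; its power is V_p²/R.
P_R1 = (17.76)² / 1.00 = 315.5 W

316 W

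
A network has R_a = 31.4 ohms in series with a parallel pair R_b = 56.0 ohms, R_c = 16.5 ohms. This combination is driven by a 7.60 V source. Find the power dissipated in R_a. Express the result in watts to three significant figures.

0.931 W

First combine the parallel branches into one equivalent R_p, then R_a + R_p is a series pair.
R_p = (56.0×16.5)/(56.0+16.5) = 12.74 Ω
R_total = 31.4 + 12.74 = 44.14 Ω
I = V / R_total = 7.60 / 44.14 = 0.1722 A
R_a carries the full series current, so P = I²R.
P_R_a = (0.1722)² × 31.4 = 0.9307 W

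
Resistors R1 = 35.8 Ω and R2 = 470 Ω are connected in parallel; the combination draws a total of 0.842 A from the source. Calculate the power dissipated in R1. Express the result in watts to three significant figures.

21.9 W

The branches share the same voltage, but only the total current is given — find V from the equivalent resistance first.
1/R_eq = 1/35.8 + 1/470 ⇒ R_eq = 33.27 Ω
V = I_total × R_eq = 0.8420 × 33.27 = 28.01 V
P_R1 = V² / R1 = (28.01)² / 35.8 = 21.92 W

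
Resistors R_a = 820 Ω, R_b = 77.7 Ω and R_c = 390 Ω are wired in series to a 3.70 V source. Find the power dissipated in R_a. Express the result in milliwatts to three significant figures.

6.77 mW

In a series string the same current flows through every resistor — find that current, then P = I²R for the one we want.
R_total = 820 + 77.7 + 390 = 1288 Ω
I = V / R_total = 3.70 / 1288 = 0.002873 A
P_R_a = I² × R_a = (0.002873)² × 820 = 0.006770 W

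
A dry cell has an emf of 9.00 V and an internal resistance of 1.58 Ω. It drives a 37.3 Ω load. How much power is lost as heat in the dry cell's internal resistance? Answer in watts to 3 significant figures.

0.0847 W

The source's internal resistance is just another series element carrying I; its dissipation is I²r.
I = ε / (r + R) = 9.00 / (1.58 + 37.3) = 0.2315 A
P_int = I² r = (0.2315)² × 1.58 = 0.08466 W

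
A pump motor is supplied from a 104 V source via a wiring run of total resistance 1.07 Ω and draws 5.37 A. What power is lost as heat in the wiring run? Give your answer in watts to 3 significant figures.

30.9 W

The wiring run and load are in series, so the same current flows in both; the loss is I²R_line.
The wiring run carries the full 5.37 A.
P_line = I² R_line = (5.370)² × 1.07 = 30.86 W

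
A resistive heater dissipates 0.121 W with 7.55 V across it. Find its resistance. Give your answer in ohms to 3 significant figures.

471 Ω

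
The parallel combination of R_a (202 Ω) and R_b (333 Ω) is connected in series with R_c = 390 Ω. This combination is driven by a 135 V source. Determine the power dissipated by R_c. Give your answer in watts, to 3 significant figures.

26.7 W

Reduce the parallel combination to a single R_p; the circuit then becomes R_p in series with the remaining resistor.
R_p = (202×333)/(202+333) = 125.7 Ω
R_total = R_p + 390 = 125.7 + 390 = 515.7 Ω
I = V / R_total = 135 / 515.7 = 0.2618 A
R_c is the series element, so its power is I²R.
P_R_c = (0.2618)² × 390 = 26.72 W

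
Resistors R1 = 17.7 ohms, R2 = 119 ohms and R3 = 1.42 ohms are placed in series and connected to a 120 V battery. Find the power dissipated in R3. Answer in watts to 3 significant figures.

1.07 W

The current is common to all series resistors; compute it, then apply P = I²R for the target.
R_total = 17.7 + 119 + 1.42 = 138.1 Ω
I = V / R_total = 120 / 138.1 = 0.8688 A
P_R3 = I² × R3 = (0.8688)² × 1.42 = 1.072 W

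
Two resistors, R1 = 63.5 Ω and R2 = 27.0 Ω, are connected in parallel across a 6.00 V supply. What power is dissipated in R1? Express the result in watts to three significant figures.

0.567 W

The supply voltage appears across each parallel branch — just use P = V²/R1.
P_R1 = V² / R1 = (6.00)² / 63.5 Ω = 0.5669 W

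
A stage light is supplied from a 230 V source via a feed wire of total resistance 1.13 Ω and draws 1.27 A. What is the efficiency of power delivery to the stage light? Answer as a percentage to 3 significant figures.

The feed wire carries the full 1.27 A.
P_line = I² R_line = (1.270)² × 1.13 = 1.823 W
P_source = V I = 230 × 1.270 = 292.1 W; P_load = 290.3 W
η = P_load / P_source = 290.3 / 292.1 = 0.9938

99.4 %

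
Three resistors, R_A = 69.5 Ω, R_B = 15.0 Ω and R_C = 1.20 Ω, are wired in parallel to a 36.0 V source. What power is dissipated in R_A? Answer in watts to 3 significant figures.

Parallel branches share the same voltage; P = V²/R gives the branch power in one step.
P_R_A = V² / R_A = (36.0)² / 69.5 Ω = 18.65 W

18.6 W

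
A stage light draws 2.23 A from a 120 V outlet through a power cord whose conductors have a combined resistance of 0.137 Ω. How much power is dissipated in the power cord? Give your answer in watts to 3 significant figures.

The power cord is a series resistance carrying the load current; its dissipation is I²R_line.
The power cord carries the full 2.23 A.
P_line = I² R_line = (2.230)² × 0.137 = 0.6813 W

0.681 W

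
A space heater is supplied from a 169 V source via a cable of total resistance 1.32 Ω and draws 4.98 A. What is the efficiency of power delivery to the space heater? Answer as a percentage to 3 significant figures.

The cable carries the full 4.98 A.
P_line = I² R_line = (4.980)² × 1.32 = 32.74 W
P_source = V I = 169 × 4.980 = 841.6 W; P_load = 808.9 W
η = P_load / P_source = 808.9 / 841.6 = 0.9611

96.1 %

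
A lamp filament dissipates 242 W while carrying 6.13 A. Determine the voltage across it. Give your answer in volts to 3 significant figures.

39.5 V

From P = V I = I²R = V²/R, with the two given quantities we get V = P / I.
V = 242 / 6.130 = 39.48 V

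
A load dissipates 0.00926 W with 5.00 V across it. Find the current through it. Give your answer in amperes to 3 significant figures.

0.00185 A

From P = V I = I²R = V²/R, with the two given quantities we get I = P / V.
I = 0.00926 / 5.00 = 0.001852 A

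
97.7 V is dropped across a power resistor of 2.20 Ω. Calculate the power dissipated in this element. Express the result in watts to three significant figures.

4340 W

With V across and R both known, P = V²/R gives the dissipation directly.
P = (97.7 V)² / 2.20 Ω = 4339 W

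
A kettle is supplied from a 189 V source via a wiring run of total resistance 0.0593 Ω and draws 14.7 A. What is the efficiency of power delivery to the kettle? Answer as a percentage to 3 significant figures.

99.5 %

The wiring run carries the full 14.7 A.
P_line = I² R_line = (14.70)² × 0.0593 = 12.81 W
P_source = V I = 189 × 14.70 = 2778 W; P_load = 2765 W
η = P_load / P_source = 2765 / 2778 = 0.9954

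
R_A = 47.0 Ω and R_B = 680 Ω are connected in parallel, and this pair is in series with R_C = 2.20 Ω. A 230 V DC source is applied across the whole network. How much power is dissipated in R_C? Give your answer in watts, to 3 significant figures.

First find R_p for the parallel pair, then treat R_p + R_C as a series loop.
R_p = (47.0×680)/(47.0+680) = 43.96 Ω
R_total = R_p + 2.20 = 43.96 + 2.20 = 46.16 Ω
I = V / R_total = 230 / 46.16 = 4.983 A
R_C is the series element, so its power is I²R.
P_R_C = (4.983)² × 2.20 = 54.62 W

54.6 W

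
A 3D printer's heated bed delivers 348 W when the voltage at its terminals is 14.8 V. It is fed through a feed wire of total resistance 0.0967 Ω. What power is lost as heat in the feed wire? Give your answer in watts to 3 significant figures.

Only the current and the line resistance are needed for the I²R loss.
I = P / V = 348 / 14.8 = 23.51 A through the feed wire.
P_line = I² R_line = (23.51)² × 0.0967 = 53.46 W

53.5 W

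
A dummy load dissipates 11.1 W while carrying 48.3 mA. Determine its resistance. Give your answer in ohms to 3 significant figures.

4760 Ω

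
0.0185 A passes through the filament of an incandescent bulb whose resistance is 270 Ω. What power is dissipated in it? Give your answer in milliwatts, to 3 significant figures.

92.4 mW

Knowing I and R, the power is just I²R — no need to find V first.
P = (0.01850 A)² × 270 Ω = 0.09241 W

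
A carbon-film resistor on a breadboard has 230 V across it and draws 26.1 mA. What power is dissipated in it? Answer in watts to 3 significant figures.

6.00 W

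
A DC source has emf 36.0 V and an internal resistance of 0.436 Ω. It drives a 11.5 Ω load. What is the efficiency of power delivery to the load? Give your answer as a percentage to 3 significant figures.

η = P_load/(P_load+P_int) = I²R/(I²R+I²r) = R/(R+r) — the I² cancels for series elements.
η = R / (R + r) = 11.5 / (11.5 + 0.436) = 0.9635

96.3 %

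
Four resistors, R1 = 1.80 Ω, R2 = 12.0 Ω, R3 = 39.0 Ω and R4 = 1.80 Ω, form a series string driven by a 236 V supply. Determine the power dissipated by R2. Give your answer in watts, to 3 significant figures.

The current is common to all series resistors; compute it, then apply P = I²R for the target.
R_total = 1.80 + 12.0 + 39.0 + 1.80 = 54.60 Ω
I = V / R_total = 236 / 54.60 = 4.322 A
P_R2 = I² × R2 = (4.322)² × 12.0 = 224.2 W

224 W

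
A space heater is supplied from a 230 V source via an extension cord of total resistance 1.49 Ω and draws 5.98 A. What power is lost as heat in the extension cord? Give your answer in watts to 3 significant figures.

Line loss is just I²R for the cable — we know both I and R_line directly.
The extension cord carries the full 5.98 A.
P_line = I² R_line = (5.980)² × 1.49 = 53.28 W

53.3 W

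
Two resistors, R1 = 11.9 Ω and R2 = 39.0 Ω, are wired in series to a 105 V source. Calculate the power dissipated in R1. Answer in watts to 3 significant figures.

Every series element carries the same I. Get I from the total resistance, then P = I² × R1.
R_total = 11.9 + 39.0 = 50.90 Ω
I = V / R_total = 105 / 50.90 = 2.063 A
P_R1 = I² × R1 = (2.063)² × 11.9 = 50.64 W

50.6 W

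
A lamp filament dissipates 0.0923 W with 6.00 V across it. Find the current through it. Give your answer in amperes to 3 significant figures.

0.0154 A

Inverting the appropriate power form: I = P / V.
I = 0.0923 / 6.00 = 0.01538 A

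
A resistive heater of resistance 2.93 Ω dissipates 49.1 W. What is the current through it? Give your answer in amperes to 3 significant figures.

The two known quantities fix the third via I = √(P / R).
I = √(49.1 / 2.93) = 4.094 A

4.09 A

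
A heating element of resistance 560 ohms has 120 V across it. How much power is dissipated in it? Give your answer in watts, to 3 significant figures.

V and R are stated; P = V²/R avoids computing the current.
P = (120 V)² / 560 Ω = 25.71 W

25.7 W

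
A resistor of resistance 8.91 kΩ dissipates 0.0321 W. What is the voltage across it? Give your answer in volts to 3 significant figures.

16.9 V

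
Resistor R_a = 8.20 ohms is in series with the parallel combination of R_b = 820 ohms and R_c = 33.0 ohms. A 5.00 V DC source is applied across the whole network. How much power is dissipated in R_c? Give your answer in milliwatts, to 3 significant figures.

478 mW

Collapse R_b‖R_c to a single equivalent, reducing the network to two series elements.
R_p = (820×33.0)/(820+33.0) = 31.72 Ω
R_total = 8.20 + 31.72 = 39.92 Ω
I = V / R_total = 5.00 / 39.92 = 0.1252 A
Voltage across the parallel pair: V_p = I × R_p = 0.1252 × 31.72 = 3.973 V
With V_p across R_c, its power is V_p²/R_c.
P_R_c = (3.973)² / 33.0 = 0.4783 W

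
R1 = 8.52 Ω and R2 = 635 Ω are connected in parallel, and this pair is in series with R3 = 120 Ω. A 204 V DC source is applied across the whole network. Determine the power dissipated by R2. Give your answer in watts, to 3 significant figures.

Combine R1 and R2 into their parallel equivalent first, reducing the network to two series resistors.
R_p = (8.52×635)/(8.52+635) = 8.407 Ω
R_total = R_p + 120 = 8.407 + 120 = 128.4 Ω
I = V / R_total = 204 / 128.4 = 1.589 A
Voltage across the parallel pair: V_p = I × R_p = 1.589 × 8.407 = 13.36 V
Use P = V²/R for R2 with V = V_p.
P_R2 = (13.36)² / 635 = 0.2809 W

0.281 W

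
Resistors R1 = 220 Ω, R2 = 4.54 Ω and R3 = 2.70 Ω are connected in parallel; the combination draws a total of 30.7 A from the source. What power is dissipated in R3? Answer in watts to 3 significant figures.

985 W

The branches share the same voltage, but only the total current is given — find V from the equivalent resistance first.
1/R_eq = 1/220 + 1/4.54 + 1/2.70 ⇒ R_eq = 1.680 Ω
V = I_total × R_eq = 30.70 × 1.680 = 51.58 V
P_R3 = V² / R3 = (51.58)² / 2.70 = 985.4 W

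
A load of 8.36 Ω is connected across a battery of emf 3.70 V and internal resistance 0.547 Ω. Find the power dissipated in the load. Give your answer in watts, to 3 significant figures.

Find the circuit current first, then P = I²R for the load (series elements share I).
I = ε / (r + R) = 3.70 / (0.547 + 8.36) = 0.4154 A
P_load = I² R = (0.4154)² × 8.36 = 1.443 W

1.44 W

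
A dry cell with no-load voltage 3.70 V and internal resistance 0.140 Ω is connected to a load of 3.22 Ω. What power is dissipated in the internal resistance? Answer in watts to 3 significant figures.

The source's internal resistance is just another series element carrying I; its dissipation is I²r.
I = ε / (r + R) = 3.70 / (0.140 + 3.22) = 1.101 A
P_int = I² r = (1.101)² × 0.140 = 0.1698 W

0.170 W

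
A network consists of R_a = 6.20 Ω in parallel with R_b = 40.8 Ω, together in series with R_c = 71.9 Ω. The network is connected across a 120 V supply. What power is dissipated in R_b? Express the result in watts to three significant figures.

Reduce the parallel combination to a single R_p; the circuit then becomes R_p in series with the remaining resistor.
R_p = (6.20×40.8)/(6.20+40.8) = 5.382 Ω
R_total = R_p + 71.9 = 5.382 + 71.9 = 77.28 Ω
I = V / R_total = 120 / 77.28 = 1.553 A
Voltage across the parallel pair: V_p = I × R_p = 1.553 × 5.382 = 8.357 V
R_b sits across V_p; its power is V_p²/R.
P_R_b = (8.357)² / 40.8 = 1.712 W

1.71 W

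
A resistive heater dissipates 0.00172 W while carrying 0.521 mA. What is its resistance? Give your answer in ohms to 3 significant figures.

6340 Ω

From P = V I = I²R = V²/R, with the two given quantities we get R = P / I².
R = 0.00172 / (0.0005210)² = 6337 Ω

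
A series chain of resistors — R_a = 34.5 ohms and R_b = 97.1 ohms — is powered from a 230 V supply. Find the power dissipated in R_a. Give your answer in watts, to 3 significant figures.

105 W

In a series string the same current flows through every resistor — find that current, then P = I²R for the one we want.
R_total = 34.5 + 97.1 = 131.6 Ω
I = V / R_total = 230 / 131.6 = 1.748 A
P_R_a = I² × R_a = (1.748)² × 34.5 = 105.4 W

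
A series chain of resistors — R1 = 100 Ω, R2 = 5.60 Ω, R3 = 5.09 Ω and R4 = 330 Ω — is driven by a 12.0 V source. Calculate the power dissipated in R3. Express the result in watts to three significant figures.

Since the resistors are in series they all carry the loop current I = V/R_total; the power in any one is I²R.
R_total = 100 + 5.60 + 5.09 + 330 = 440.7 Ω
I = V / R_total = 12.0 / 440.7 = 0.02723 A
P_R3 = I² × R3 = (0.02723)² × 5.09 = 0.003774 W

0.00377 W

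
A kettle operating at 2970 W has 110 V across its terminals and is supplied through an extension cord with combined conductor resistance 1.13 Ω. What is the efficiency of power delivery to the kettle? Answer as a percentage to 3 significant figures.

78.3 %

I = P / V = 2970 / 110 = 27.00 A through the extension cord.
P_line = I² R_line = (27.00)² × 1.13 = 823.8 W
P_source = P_load + P_line = 2970 + 823.8 = 3794 W
η = P_load / P_source = 2970 / 3794 = 0.7829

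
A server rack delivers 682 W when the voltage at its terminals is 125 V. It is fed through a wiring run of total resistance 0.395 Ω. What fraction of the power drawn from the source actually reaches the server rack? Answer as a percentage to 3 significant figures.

98.3 %

I = P / V = 682 / 125 = 5.456 A through the wiring run.
P_line = I² R_line = (5.456)² × 0.395 = 11.76 W
P_source = P_load + P_line = 682.0 + 11.76 = 693.8 W
η = P_load / P_source = 682.0 / 693.8 = 0.9831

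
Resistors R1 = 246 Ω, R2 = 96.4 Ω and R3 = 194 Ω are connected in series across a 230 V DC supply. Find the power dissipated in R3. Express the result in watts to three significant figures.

35.7 W

Every series element carries the same I. Get I from the total resistance, then P = I² × R3.
R_total = 246 + 96.4 + 194 = 536.4 Ω
I = V / R_total = 230 / 536.4 = 0.4288 A
P_R3 = I² × R3 = (0.4288)² × 194 = 35.67 W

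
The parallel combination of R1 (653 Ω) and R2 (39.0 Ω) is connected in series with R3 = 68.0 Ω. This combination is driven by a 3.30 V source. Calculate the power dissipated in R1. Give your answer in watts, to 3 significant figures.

0.00206 W

Collapse the R1‖R2 pair into one equivalent R_p; then R_p and R3 form a series string.
R_p = (653×39.0)/(653+39.0) = 36.80 Ω
R_total = R_p + 68.0 = 36.80 + 68.0 = 104.8 Ω
I = V / R_total = 3.30 / 104.8 = 0.03149 A
Voltage across the parallel pair: V_p = I × R_p = 0.03149 × 36.80 = 1.159 V
R1 sits across V_p; its power is V_p²/R.
P_R1 = (1.159)² / 653 = 0.002056 W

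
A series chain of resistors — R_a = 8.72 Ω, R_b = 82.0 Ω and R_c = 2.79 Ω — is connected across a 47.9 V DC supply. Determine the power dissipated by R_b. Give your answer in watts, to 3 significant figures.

21.5 W

In a series string the same current flows through every resistor — find that current, then P = I²R for the one we want.
R_total = 8.72 + 82.0 + 2.79 = 93.51 Ω
I = V / R_total = 47.9 / 93.51 = 0.5122 A
P_R_b = I² × R_b = (0.5122)² × 82.0 = 21.52 W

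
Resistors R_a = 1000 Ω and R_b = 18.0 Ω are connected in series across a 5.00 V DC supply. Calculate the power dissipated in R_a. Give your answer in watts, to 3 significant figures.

0.0241 W

In a series string the same current flows through every resistor — find that current, then P = I²R for the one we want.
R_total = 1000 + 18.0 = 1018 Ω
I = V / R_total = 5.00 / 1018 = 0.004912 A
P_R_a = I² × R_a = (0.004912)² × 1000 = 0.02412 W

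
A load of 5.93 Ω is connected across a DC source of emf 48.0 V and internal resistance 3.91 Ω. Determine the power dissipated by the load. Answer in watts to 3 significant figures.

141 W

With r and R in series, I = ε/(r+R); the load dissipates I²R.
I = ε / (r + R) = 48.0 / (3.91 + 5.93) = 4.878 A
P_load = I² R = (4.878)² × 5.93 = 141.1 W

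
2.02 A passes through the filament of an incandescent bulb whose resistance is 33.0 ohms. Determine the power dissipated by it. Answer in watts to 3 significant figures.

135 W

The current through and the resistance of the element are both given; use P = I²R.
P = (2.020 A)² × 33.0 Ω = 134.7 W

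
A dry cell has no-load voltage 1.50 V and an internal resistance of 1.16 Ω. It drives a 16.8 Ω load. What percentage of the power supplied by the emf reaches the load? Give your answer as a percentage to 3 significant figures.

93.5 %

The source delivers εI, of which I²R reaches the load and I²r is lost; since I is common, η = R/(R+r).
η = R / (R + r) = 16.8 / (16.8 + 1.16) = 0.9354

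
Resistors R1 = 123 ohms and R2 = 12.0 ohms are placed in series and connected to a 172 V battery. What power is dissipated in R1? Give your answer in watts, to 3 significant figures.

Every series element carries the same I. Get I from the total resistance, then P = I² × R1.
R_total = 123 + 12.0 = 135.0 Ω
I = V / R_total = 172 / 135.0 = 1.274 A
P_R1 = I² × R1 = (1.274)² × 123 = 199.7 W

200 W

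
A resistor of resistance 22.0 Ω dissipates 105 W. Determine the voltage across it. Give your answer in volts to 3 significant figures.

From P = V I = I²R = V²/R, with the two given quantities we get V = √(P R).
V = √(105 × 22.0) = 48.06 V

48.1 V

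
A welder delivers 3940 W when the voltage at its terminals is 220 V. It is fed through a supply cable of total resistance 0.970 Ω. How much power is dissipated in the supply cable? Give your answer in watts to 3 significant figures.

311 W

Only the current and the line resistance are needed for the I²R loss.
I = P / V = 3940 / 220 = 17.91 A through the supply cable.
P_line = I² R_line = (17.91)² × 0.970 = 311.1 W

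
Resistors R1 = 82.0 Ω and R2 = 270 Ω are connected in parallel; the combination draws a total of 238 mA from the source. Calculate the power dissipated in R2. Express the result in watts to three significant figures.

We need the common branch voltage; get it from I_total × R_eq, then P = V²/R for the branch.
1/R_eq = 1/82.0 + 1/270 ⇒ R_eq = 62.90 Ω
V = I_total × R_eq = 0.2380 × 62.90 = 14.97 V
P_R2 = V² / R2 = (14.97)² / 270 = 0.8300 W

0.830 W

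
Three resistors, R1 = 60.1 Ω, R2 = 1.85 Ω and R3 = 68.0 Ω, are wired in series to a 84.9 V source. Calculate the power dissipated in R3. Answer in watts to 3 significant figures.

29.0 W

Since the resistors are in series they all carry the loop current I = V/R_total; the power in any one is I²R.
R_total = 60.1 + 1.85 + 68.0 = 129.9 Ω
I = V / R_total = 84.9 / 129.9 = 0.6533 A
P_R3 = I² × R3 = (0.6533)² × 68.0 = 29.02 W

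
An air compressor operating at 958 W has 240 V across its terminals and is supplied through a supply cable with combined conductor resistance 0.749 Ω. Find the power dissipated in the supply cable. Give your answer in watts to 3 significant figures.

The supply cable and load are in series, so the same current flows in both; the loss is I²R_line.
I = P / V = 958 / 240 = 3.992 A through the supply cable.
P_line = I² R_line = (3.992)² × 0.749 = 11.93 W

11.9 W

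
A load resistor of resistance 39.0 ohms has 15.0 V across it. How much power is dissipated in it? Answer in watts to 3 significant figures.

We know the drop across the element and its resistance — P = V²/R, one step.
P = (15.0 V)² / 39.0 Ω = 5.769 W

5.77 W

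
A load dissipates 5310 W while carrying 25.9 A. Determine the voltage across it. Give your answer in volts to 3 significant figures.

From P = V I = I²R = V²/R, with the two given quantities we get V = P / I.
V = 5310 / 25.90 = 205.0 V

205 V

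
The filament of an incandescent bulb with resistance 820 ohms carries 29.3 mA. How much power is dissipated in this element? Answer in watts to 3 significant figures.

Knowing I and R, the power is just I²R — no need to find V first.
P = (0.02930 A)² × 820 Ω = 0.7040 W

0.704 W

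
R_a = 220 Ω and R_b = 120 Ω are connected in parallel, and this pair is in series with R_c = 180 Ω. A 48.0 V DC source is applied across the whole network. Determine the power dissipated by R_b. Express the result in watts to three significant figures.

1.74 W

Combine R_a and R_b into their parallel equivalent first, reducing the network to two series resistors.
R_p = (220×120)/(220+120) = 77.65 Ω
R_total = R_p + 180 = 77.65 + 180 = 257.6 Ω
I = V / R_total = 48.0 / 257.6 = 0.1863 A
Voltage across the parallel pair: V_p = I × R_p = 0.1863 × 77.65 = 14.47 V
Use P = V²/R for R_b with V = V_p.
P_R_b = (14.47)² / 120 = 1.744 W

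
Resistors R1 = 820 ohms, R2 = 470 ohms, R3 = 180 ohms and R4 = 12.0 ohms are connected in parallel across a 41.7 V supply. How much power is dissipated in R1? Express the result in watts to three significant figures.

2.12 W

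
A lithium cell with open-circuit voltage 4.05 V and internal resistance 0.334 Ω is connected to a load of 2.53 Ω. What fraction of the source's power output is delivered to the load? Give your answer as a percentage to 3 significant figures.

88.3 %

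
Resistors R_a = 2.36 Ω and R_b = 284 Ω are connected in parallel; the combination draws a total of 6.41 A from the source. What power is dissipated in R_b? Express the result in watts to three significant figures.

The branches share the same voltage, but only the total current is given — find V from the equivalent resistance first.
1/R_eq = 1/2.36 + 1/284 ⇒ R_eq = 2.341 Ω
V = I_total × R_eq = 6.410 × 2.341 = 15.00 V
P_R_b = V² / R_b = (15.00)² / 284 = 0.7926 W

0.793 W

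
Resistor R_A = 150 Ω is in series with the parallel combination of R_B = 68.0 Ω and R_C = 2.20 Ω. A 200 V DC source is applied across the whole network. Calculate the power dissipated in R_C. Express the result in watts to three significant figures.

Collapse R_B‖R_C to a single equivalent, reducing the network to two series elements.
R_p = (68.0×2.20)/(68.0+2.20) = 2.131 Ω
R_total = 150 + 2.131 = 152.1 Ω
I = V / R_total = 200 / 152.1 = 1.315 A
Voltage across the parallel pair: V_p = I × R_p = 1.315 × 2.131 = 2.802 V
R_C is across V_p, so use P = V²/R for that branch.
P_R_C = (2.802)² / 2.20 = 3.568 W

3.57 W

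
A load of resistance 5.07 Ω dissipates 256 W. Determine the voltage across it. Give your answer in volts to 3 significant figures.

36.0 V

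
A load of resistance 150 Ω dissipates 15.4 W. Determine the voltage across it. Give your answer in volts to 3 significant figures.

48.1 V

The two known quantities fix the third via V = √(P R).
V = √(15.4 × 150) = 48.06 V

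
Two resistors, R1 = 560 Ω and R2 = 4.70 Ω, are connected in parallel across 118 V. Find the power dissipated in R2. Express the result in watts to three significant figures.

2960 W

Every branch has 118 V across it, so for R2 the power is simply V²/R.
P_R2 = V² / R2 = (118)² / 4.70 Ω = 2963 W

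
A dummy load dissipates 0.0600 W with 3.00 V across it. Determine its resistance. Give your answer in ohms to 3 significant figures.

150 Ω

Rearranging the power relation for the two known quantities gives R = V² / P.
R = (3.00)² / 0.0600 = 150.0 Ω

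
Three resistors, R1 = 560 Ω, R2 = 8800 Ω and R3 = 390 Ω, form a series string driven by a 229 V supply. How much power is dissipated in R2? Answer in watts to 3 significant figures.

Series elements share the same current, so find I first, then use P = I²R.
R_total = 560 + 8800 + 390 = 9750 Ω
I = V / R_total = 229 / 9750 = 0.02349 A
P_R2 = I² × R2 = (0.02349)² × 8800 = 4.854 W

4.85 W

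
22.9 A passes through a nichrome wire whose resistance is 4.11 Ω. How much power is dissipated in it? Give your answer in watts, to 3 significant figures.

With I and R stated, P = I²R applies in one step.
P = (22.90 A)² × 4.11 Ω = 2155 W

2160 W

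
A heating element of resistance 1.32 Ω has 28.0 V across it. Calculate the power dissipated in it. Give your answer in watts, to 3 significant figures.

V and R are stated; P = V²/R avoids computing the current.
P = (28.0 V)² / 1.32 Ω = 593.9 W

594 W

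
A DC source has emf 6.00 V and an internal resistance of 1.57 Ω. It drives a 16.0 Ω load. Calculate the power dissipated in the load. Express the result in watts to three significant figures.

With r and R in series, I = ε/(r+R); the load dissipates I²R.
I = ε / (r + R) = 6.00 / (1.57 + 16.0) = 0.3415 A
P_load = I² R = (0.3415)² × 16.0 = 1.866 W

1.87 W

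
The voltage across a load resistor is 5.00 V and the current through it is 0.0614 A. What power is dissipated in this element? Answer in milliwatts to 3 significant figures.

V and I are known directly — P = V I, no intermediate step needed.
P = 5.00 V × 0.06140 A = 0.3070 W

307 mW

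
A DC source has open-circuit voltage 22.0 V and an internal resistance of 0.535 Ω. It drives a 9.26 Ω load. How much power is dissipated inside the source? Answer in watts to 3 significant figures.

The internal resistance carries the same current as the load; P_int = I²r.
I = ε / (r + R) = 22.0 / (0.535 + 9.26) = 2.246 A
P_int = I² r = (2.246)² × 0.535 = 2.699 W

2.70 W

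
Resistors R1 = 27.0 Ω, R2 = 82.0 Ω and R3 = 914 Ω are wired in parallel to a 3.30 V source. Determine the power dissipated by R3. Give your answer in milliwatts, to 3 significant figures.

11.9 mW

Every branch has 3.30 V across it, so for R3 the power is simply V²/R.
P_R3 = V² / R3 = (3.30)² / 914 Ω = 0.01191 W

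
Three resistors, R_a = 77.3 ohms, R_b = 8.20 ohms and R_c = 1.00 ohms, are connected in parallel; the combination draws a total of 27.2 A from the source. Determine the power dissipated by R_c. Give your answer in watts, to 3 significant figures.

The branches share the same voltage, but only the total current is given — find V from the equivalent resistance first.
1/R_eq = 1/77.3 + 1/8.20 + 1/1.00 ⇒ R_eq = 0.8811 Ω
V = I_total × R_eq = 27.20 × 0.8811 = 23.97 V
P_R_c = V² / R_c = (23.97)² / 1.00 = 574.4 W

574 W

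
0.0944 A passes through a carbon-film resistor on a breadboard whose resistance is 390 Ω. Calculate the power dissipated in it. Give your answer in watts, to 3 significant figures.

Knowing I and R, the power is just I²R — no need to find V first.
P = (0.09440 A)² × 390 Ω = 3.475 W

3.48 W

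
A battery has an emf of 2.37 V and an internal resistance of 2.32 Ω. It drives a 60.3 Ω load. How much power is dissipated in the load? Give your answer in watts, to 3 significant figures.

Load and internal resistance form a series loop — compute the loop current, then the load power via I²R.
I = ε / (r + R) = 2.37 / (2.32 + 60.3) = 0.03785 A
P_load = I² R = (0.03785)² × 60.3 = 0.08637 W

0.0864 W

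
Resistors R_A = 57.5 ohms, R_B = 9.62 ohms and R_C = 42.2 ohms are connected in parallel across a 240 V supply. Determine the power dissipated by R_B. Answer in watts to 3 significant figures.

Parallel branches share the same voltage; P = V²/R gives the branch power in one step.
P_R_B = V² / R_B = (240)² / 9.62 Ω = 5988 W

5990 W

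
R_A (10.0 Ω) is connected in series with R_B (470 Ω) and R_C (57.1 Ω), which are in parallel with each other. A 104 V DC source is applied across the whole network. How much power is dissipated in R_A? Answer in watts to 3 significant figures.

29.1 W

Replace R_B and R_C with their parallel equivalent so the circuit becomes R_A in series with R_p.
R_p = (470×57.1)/(470+57.1) = 50.91 Ω
R_total = 10.0 + 50.91 = 60.91 Ω
I = V / R_total = 104 / 60.91 = 1.707 A
R_A is in the main series path, so its power is I²R_A.
P_R_A = (1.707)² × 10.0 = 29.15 W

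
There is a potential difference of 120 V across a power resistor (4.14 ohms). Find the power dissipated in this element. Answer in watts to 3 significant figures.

3480 W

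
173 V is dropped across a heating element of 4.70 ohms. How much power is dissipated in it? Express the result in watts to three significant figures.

6370 W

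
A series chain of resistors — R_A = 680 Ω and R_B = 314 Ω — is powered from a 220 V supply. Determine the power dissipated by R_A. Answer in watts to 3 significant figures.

33.3 W

Series elements share the same current, so find I first, then use P = I²R.
R_total = 680 + 314 = 994.0 Ω
I = V / R_total = 220 / 994.0 = 0.2213 A
P_R_A = I² × R_A = (0.2213)² × 680 = 33.31 W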